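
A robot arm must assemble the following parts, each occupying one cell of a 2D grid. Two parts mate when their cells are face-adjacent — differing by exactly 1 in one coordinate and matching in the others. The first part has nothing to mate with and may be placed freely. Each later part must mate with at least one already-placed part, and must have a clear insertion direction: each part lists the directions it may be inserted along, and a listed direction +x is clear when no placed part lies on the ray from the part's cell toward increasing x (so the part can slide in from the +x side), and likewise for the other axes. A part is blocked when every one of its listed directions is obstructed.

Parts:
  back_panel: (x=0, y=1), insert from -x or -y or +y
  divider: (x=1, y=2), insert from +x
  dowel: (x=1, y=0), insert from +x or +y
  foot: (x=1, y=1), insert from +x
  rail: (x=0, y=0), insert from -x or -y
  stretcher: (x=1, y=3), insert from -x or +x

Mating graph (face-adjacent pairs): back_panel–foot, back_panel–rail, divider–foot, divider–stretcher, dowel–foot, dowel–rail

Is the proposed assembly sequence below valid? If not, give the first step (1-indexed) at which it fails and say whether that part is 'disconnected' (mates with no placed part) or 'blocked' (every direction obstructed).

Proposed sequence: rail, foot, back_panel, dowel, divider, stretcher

1. rail@(0, 0) [-x clear] — {rail}
2. foot@(1, 1) — no placed neighbour ⇒ disconnected

Invalid at step 2 (disconnected)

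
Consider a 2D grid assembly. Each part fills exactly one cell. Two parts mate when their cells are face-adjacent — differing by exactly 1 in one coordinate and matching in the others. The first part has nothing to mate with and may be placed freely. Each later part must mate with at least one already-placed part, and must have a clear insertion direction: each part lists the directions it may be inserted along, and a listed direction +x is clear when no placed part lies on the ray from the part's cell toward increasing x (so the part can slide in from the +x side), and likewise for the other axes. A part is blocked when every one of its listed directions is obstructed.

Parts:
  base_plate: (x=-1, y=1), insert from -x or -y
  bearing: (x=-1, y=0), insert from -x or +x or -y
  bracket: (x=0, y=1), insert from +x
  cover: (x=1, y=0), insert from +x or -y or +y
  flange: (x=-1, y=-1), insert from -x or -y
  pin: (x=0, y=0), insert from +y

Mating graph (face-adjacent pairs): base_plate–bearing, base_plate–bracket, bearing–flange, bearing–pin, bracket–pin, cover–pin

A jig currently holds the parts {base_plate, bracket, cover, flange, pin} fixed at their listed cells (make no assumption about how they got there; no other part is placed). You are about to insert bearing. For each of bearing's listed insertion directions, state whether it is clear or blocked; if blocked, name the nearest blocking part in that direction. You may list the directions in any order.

-x: ray from bearing(-1, 0) has no placed part ⇒ clear
+x: nearest on ray is pin@(0, 0) ⇒ blocked
-y: nearest on ray is flange@(-1, -1) ⇒ blocked

+x: blocked by pin; -x: clear; -y: blocked by flange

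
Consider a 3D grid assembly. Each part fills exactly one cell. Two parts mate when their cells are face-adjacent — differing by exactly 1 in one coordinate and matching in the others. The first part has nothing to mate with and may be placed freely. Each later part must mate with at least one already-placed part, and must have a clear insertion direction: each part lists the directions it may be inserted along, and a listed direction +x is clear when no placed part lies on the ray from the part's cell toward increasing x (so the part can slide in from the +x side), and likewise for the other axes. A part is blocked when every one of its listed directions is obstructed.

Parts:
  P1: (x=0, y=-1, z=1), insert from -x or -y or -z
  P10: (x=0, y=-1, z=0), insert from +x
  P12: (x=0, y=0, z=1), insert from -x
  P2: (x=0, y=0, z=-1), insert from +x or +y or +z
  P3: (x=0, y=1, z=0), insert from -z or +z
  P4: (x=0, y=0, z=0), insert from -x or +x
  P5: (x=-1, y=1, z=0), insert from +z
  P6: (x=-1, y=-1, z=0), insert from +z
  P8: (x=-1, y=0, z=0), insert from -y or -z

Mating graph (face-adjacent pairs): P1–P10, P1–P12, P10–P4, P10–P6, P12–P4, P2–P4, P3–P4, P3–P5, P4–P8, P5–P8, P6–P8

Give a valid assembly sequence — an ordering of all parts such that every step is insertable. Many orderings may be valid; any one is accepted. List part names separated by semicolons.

1. P12@(0, 0, 1) [-x clear] — {P12}
2. P4@(0, 0, 0) [-x clear] — {P12, P4}
3. P3@(0, 1, 0) [-z clear] — {P12, P3, P4}
4. P2@(0, 0, -1) [+x clear] — {P12, P2, P3, P4}
5. P8@(-1, 0, 0) [-y clear] — {P12, P2, P3, P4, P8}
6. P6@(-1, -1, 0) [+z clear] — {P12, P2, P3, P4, P6, P8}
7. P5@(-1, 1, 0) [+z clear] — {P12, P2, P3, P4, P5, P6, P8}
8. P10@(0, -1, 0) [+x clear] — {P10, P12, P2, P3, P4, P5, P6, P8}
9. P1@(0, -1, 1) [-x clear] — {P1, P10, P12, P2, P3, P4, P5, P6, P8}

P12; P4; P3; P2; P8; P6; P5; P10; P1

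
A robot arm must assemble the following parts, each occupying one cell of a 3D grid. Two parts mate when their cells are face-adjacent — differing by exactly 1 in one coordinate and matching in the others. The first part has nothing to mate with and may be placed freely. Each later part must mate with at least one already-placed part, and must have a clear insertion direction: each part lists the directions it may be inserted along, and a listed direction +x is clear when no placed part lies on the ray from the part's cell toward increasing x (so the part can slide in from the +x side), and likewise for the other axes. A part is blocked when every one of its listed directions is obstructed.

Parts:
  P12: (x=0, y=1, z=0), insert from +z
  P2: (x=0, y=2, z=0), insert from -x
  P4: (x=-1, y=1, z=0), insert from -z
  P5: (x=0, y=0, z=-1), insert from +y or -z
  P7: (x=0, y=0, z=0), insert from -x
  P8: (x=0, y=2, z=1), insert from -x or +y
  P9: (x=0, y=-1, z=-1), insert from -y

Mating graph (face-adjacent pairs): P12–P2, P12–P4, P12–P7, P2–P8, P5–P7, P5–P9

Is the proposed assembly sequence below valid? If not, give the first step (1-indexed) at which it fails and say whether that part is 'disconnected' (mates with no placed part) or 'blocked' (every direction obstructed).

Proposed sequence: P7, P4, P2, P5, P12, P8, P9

1. P7@(0, 0, 0) [-x clear] — {P7}
2. P4@(-1, 1, 0) — no placed neighbour ⇒ disconnected

Invalid at step 2 (disconnected)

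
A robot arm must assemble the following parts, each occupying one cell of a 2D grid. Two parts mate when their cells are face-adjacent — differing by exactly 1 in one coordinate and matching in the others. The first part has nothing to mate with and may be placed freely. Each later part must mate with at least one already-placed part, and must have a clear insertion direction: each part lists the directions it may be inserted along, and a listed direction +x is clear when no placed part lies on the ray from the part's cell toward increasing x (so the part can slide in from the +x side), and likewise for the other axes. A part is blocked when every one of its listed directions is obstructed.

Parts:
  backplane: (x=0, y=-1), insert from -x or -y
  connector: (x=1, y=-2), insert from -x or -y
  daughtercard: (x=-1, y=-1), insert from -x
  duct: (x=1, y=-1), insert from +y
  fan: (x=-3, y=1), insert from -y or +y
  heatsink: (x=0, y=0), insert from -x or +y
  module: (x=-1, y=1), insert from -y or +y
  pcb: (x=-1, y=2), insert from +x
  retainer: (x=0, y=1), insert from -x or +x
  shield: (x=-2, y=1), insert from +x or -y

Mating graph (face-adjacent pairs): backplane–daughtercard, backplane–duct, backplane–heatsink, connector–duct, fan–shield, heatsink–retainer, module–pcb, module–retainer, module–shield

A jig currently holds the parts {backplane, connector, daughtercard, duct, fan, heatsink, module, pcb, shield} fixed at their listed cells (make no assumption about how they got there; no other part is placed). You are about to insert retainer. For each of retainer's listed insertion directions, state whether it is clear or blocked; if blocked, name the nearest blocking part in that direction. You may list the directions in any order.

-x: nearest on ray is module@(-1, 1) ⇒ blocked
+x: ray from retainer(0, 1) has no placed part ⇒ clear

+x: clear; -x: blocked by module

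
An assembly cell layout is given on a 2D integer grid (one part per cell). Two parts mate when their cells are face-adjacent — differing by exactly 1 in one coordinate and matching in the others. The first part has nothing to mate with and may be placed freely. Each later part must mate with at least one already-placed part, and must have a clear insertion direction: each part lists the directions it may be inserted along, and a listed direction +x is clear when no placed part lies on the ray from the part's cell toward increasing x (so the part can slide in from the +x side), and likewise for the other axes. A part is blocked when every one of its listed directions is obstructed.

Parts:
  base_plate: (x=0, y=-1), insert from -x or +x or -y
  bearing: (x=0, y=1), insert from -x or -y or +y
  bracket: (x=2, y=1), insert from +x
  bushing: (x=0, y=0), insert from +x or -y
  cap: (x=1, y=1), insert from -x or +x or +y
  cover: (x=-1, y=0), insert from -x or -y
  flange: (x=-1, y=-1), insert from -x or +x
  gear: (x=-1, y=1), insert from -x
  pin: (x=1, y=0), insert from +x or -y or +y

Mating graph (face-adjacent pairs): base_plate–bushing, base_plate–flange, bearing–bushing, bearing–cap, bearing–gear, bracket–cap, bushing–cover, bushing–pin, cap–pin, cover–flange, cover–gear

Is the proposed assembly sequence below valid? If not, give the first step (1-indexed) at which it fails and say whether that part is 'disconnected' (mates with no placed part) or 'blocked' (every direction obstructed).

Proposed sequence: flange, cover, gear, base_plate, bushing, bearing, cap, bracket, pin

Valid

1. flange@(-1, -1) [-x clear] — {flange}
2. cover@(-1, 0) [-x clear] — {cover, flange}
3. gear@(-1, 1) [-x clear] — {cover, flange, gear}
4. base_plate@(0, -1) [+x clear] — {base_plate, cover, flange, gear}
5. bushing@(0, 0) [+x clear] — {base_plate, bushing, cover, flange, gear}
6. bearing@(0, 1) [+y clear] — {base_plate, bearing, bushing, cover, flange, gear}
7. cap@(1, 1) [+x clear] — {base_plate, bearing, bushing, cap, cover, flange, gear}
8. bracket@(2, 1) [+x clear] — {base_plate, bearing, bracket, bushing, cap, cover, flange, gear}
9. pin@(1, 0) [+x clear] — {base_plate, bearing, bracket, bushing, cap, cover, flange, gear, pin}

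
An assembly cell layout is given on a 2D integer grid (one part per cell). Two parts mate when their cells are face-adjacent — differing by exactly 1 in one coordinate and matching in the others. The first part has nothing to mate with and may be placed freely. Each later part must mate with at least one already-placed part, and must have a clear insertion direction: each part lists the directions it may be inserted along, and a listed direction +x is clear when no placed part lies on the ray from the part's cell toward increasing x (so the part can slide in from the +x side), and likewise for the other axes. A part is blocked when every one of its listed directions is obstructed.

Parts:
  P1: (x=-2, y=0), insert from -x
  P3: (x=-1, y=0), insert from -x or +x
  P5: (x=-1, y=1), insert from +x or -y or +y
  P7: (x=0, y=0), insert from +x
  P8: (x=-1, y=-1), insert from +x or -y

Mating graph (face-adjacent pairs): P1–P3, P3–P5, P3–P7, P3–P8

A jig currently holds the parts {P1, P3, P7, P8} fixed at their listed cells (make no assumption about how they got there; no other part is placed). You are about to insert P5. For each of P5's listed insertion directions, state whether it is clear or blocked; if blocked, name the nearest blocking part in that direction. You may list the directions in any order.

+x: ray from P5(-1, 1) has no placed part ⇒ clear
-y: nearest on ray is P3@(-1, 0) ⇒ blocked
+y: ray from P5(-1, 1) has no placed part ⇒ clear

+x: clear; +y: clear; -y: blocked by P3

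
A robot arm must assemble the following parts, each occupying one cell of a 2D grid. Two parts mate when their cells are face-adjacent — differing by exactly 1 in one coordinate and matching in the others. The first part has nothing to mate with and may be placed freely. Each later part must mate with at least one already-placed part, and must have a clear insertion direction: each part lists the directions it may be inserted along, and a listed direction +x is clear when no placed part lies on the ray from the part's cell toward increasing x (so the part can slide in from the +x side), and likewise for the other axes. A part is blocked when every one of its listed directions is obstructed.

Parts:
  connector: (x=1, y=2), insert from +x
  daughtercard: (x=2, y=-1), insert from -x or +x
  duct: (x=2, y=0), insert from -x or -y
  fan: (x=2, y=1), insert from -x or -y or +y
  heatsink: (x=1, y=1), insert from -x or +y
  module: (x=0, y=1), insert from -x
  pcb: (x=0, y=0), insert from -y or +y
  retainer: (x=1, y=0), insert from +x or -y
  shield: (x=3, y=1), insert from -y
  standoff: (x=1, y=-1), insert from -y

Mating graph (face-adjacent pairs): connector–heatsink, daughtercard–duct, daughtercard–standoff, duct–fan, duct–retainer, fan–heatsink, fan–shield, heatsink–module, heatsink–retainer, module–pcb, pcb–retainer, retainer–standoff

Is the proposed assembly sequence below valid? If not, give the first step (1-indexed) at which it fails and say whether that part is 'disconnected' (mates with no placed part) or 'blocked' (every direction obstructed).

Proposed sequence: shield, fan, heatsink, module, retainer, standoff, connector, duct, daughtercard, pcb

1. shield@(3, 1) [-y clear] — {shield}
2. fan@(2, 1) [-x clear] — {fan, shield}
3. heatsink@(1, 1) [-x clear] — {fan, heatsink, shield}
4. module@(0, 1) [-x clear] — {fan, heatsink, module, shield}
5. retainer@(1, 0) [+x clear] — {fan, heatsink, module, retainer, shield}
6. standoff@(1, -1) [-y clear] — {fan, heatsink, module, retainer, shield, standoff}
7. connector@(1, 2) [+x clear] — {connector, fan, heatsink, module, retainer, shield, standoff}
8. duct@(2, 0) [-y clear] — {connector, duct, fan, heatsink, module, retainer, shield, standoff}
9. daughtercard@(2, -1) [+x clear] — {connector, daughtercard, duct, fan, heatsink, module, retainer, shield, standoff}
10. pcb@(0, 0) [-y clear] — {connector, daughtercard, duct, fan, heatsink, module, pcb, retainer, shield, standoff}

Valid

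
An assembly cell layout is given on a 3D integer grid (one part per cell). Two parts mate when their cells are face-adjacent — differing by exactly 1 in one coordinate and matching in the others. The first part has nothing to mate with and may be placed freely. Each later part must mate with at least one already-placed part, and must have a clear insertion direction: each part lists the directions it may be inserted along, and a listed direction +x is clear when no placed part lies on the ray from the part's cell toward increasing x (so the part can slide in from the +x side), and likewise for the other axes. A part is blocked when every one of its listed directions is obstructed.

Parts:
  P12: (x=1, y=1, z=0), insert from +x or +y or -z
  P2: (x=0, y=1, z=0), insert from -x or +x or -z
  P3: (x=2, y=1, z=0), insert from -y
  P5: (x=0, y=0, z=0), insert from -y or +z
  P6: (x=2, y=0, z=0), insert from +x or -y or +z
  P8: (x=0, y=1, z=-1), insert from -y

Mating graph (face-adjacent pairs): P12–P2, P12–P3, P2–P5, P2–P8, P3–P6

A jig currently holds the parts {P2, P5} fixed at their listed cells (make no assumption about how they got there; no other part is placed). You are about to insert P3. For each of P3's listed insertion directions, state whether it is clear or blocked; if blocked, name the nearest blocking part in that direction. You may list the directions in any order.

-y: ray from P3(2, 1, 0) has no placed part ⇒ clear

-y: clear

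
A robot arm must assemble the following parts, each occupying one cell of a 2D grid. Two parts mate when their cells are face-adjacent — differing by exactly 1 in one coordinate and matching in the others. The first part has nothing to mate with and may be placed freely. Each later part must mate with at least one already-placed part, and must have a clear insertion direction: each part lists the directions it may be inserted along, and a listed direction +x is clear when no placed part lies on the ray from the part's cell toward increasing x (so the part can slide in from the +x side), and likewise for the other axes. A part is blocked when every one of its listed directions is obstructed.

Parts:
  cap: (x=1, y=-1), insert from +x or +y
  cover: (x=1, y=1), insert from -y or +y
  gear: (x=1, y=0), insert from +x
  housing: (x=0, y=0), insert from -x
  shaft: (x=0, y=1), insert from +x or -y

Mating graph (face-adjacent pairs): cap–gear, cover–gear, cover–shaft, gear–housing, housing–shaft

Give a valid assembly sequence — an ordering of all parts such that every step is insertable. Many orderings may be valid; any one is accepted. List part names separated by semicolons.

housing; gear; shaft; cover; cap

1. housing@(0, 0) [-x clear] — {housing}
2. gear@(1, 0) [+x clear] — {gear, housing}
3. shaft@(0, 1) [+x clear] — {gear, housing, shaft}
4. cover@(1, 1) [+y clear] — {cover, gear, housing, shaft}
5. cap@(1, -1) [+x clear] — {cap, cover, gear, housing, shaft}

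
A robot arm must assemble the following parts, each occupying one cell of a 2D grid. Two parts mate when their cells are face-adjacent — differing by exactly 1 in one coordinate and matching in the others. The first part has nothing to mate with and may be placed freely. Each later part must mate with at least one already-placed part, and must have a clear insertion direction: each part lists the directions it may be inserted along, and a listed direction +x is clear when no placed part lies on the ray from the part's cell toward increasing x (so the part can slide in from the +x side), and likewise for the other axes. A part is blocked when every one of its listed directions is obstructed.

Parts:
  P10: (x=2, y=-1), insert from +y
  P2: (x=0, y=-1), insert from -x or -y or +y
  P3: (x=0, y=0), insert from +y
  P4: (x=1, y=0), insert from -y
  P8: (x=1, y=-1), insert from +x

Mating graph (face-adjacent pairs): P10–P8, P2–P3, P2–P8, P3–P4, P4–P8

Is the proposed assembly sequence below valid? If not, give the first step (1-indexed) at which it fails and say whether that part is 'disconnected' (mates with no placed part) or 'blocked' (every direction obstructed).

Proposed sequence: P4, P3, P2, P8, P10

1. P4@(1, 0) [-y clear] — {P4}
2. P3@(0, 0) [+y clear] — {P3, P4}
3. P2@(0, -1) [-x clear] — {P2, P3, P4}
4. P8@(1, -1) [+x clear] — {P2, P3, P4, P8}
5. P10@(2, -1) [+y clear] — {P10, P2, P3, P4, P8}

Valid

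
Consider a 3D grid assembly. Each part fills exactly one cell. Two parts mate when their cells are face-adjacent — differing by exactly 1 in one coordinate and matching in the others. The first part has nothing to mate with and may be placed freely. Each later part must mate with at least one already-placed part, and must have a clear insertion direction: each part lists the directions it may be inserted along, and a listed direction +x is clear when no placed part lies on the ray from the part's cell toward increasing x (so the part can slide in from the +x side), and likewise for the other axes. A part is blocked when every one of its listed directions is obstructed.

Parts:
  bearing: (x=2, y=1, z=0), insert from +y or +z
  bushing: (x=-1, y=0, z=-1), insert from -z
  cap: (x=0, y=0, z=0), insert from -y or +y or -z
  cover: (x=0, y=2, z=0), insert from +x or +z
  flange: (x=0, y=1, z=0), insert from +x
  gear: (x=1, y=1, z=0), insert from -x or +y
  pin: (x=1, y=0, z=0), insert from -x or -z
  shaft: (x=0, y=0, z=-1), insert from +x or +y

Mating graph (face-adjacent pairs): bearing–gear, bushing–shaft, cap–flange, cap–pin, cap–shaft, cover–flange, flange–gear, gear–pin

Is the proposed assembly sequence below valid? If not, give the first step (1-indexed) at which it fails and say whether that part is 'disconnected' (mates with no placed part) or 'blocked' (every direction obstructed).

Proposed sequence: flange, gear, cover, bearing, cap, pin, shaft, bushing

Valid

1. flange@(0, 1, 0) [+x clear] — {flange}
2. gear@(1, 1, 0) [+y clear] — {flange, gear}
3. cover@(0, 2, 0) [+x clear] — {cover, flange, gear}
4. bearing@(2, 1, 0) [+y clear] — {bearing, cover, flange, gear}
5. cap@(0, 0, 0) [-y clear] — {bearing, cap, cover, flange, gear}
6. pin@(1, 0, 0) [-z clear] — {bearing, cap, cover, flange, gear, pin}
7. shaft@(0, 0, -1) [+x clear] — {bearing, cap, cover, flange, gear, pin, shaft}
8. bushing@(-1, 0, -1) [-z clear] — {bearing, bushing, cap, cover, flange, gear, pin, shaft}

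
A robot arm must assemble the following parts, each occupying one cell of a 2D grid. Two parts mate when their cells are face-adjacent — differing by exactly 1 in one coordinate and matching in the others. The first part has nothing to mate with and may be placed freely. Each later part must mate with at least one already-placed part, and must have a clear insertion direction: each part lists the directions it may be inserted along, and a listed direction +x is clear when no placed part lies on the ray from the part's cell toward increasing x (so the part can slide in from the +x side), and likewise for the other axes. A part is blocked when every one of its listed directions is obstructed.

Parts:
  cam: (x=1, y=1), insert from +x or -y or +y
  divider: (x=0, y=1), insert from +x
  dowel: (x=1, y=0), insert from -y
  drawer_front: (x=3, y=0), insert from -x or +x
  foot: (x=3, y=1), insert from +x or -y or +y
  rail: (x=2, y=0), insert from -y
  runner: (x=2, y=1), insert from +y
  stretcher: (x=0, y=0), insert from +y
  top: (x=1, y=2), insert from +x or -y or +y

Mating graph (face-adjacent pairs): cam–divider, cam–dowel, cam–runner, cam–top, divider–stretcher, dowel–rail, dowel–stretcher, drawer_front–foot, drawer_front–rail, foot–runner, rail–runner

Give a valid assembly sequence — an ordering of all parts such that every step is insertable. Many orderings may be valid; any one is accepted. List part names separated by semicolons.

1. stretcher@(0, 0) [+y clear] — {stretcher}
2. divider@(0, 1) [+x clear] — {divider, stretcher}
3. dowel@(1, 0) [-y clear] — {divider, dowel, stretcher}
4. rail@(2, 0) [-y clear] — {divider, dowel, rail, stretcher}
5. cam@(1, 1) [+x clear] — {cam, divider, dowel, rail, stretcher}
6. top@(1, 2) [+x clear] — {cam, divider, dowel, rail, stretcher, top}
7. drawer_front@(3, 0) [+x clear] — {cam, divider, dowel, drawer_front, rail, stretcher, top}
8. foot@(3, 1) [+x clear] — {cam, divider, dowel, drawer_front, foot, rail, stretcher, top}
9. runner@(2, 1) [+y clear] — {cam, divider, dowel, drawer_front, foot, rail, runner, stretcher, top}

stretcher; divider; dowel; rail; cam; top; drawer_front; foot; runner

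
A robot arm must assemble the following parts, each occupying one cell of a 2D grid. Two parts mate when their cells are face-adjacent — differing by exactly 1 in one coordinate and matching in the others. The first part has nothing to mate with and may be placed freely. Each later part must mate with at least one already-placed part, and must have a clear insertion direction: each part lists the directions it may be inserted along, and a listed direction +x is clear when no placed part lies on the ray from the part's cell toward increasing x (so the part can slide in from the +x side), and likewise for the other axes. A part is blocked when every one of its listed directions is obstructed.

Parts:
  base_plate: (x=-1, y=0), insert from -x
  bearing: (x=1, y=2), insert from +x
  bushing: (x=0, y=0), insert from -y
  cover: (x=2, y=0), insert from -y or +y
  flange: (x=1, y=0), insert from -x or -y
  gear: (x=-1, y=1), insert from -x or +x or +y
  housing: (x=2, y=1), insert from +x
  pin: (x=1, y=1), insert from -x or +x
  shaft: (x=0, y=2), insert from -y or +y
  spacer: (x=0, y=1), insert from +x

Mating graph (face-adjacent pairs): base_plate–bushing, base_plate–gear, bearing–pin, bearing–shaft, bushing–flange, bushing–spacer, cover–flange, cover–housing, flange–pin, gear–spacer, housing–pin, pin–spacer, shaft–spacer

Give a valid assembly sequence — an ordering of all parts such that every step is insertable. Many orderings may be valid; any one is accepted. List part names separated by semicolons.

1. flange@(1, 0) [-x clear] — {flange}
2. cover@(2, 0) [-y clear] — {cover, flange}
3. bushing@(0, 0) [-y clear] — {bushing, cover, flange}
4. spacer@(0, 1) [+x clear] — {bushing, cover, flange, spacer}
5. pin@(1, 1) [+x clear] — {bushing, cover, flange, pin, spacer}
6. bearing@(1, 2) [+x clear] — {bearing, bushing, cover, flange, pin, spacer}
7. shaft@(0, 2) [+y clear] — {bearing, bushing, cover, flange, pin, shaft, spacer}
8. gear@(-1, 1) [-x clear] — {bearing, bushing, cover, flange, gear, pin, shaft, spacer}
9. housing@(2, 1) [+x clear] — {bearing, bushing, cover, flange, gear, housing, pin, shaft, spacer}
10. base_plate@(-1, 0) [-x clear] — {base_plate, bearing, bushing, cover, flange, gear, housing, pin, shaft, spacer}

flange; cover; bushing; spacer; pin; bearing; shaft; gear; housing; base_plate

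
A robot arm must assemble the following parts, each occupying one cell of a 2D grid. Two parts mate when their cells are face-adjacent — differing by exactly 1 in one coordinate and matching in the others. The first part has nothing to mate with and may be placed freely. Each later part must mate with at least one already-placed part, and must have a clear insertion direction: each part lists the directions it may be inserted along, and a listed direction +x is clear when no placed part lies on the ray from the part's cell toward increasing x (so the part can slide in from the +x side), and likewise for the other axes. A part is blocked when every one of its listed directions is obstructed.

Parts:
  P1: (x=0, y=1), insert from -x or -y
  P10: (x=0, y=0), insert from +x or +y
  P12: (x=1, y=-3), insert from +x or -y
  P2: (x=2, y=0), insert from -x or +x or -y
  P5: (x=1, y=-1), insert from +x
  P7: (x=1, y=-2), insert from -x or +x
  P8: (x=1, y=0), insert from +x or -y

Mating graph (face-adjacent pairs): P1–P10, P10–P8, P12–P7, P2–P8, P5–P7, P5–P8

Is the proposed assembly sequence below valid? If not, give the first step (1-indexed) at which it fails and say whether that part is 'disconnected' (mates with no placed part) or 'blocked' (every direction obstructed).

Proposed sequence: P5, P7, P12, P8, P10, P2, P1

1. P5@(1, -1) [+x clear] — {P5}
2. P7@(1, -2) [-x clear] — {P5, P7}
3. P12@(1, -3) [+x clear] — {P12, P5, P7}
4. P8@(1, 0) [+x clear] — {P12, P5, P7, P8}
5. P10@(0, 0) [+y clear] — {P10, P12, P5, P7, P8}
6. P2@(2, 0) [+x clear] — {P10, P12, P2, P5, P7, P8}
7. P1@(0, 1) [-x clear] — {P1, P10, P12, P2, P5, P7, P8}

Valid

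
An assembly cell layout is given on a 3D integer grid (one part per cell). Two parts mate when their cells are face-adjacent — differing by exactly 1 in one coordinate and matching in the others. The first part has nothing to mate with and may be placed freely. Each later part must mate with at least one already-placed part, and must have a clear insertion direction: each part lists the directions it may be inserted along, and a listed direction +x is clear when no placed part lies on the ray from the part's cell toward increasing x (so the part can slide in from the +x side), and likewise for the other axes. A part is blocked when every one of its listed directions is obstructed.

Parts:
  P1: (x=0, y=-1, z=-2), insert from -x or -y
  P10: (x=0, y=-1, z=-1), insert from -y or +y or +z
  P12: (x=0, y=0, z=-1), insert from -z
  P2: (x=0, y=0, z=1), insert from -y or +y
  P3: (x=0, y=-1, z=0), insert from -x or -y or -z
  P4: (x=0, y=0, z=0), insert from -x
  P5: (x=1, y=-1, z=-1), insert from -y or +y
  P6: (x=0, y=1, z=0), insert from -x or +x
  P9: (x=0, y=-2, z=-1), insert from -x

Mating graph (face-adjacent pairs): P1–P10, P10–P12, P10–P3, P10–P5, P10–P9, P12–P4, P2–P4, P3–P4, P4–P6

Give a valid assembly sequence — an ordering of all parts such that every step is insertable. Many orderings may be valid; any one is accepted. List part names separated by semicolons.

P3; P10; P9; P5; P1; P4; P6; P2; P12

1. P3@(0, -1, 0) [-x clear] — {P3}
2. P10@(0, -1, -1) [-y clear] — {P10, P3}
3. P9@(0, -2, -1) [-x clear] — {P10, P3, P9}
4. P5@(1, -1, -1) [-y clear] — {P10, P3, P5, P9}
5. P1@(0, -1, -2) [-x clear] — {P1, P10, P3, P5, P9}
6. P4@(0, 0, 0) [-x clear] — {P1, P10, P3, P4, P5, P9}
7. P6@(0, 1, 0) [-x clear] — {P1, P10, P3, P4, P5, P6, P9}
8. P2@(0, 0, 1) [-y clear] — {P1, P10, P2, P3, P4, P5, P6, P9}
9. P12@(0, 0, -1) [-z clear] — {P1, P10, P12, P2, P3, P4, P5, P6, P9}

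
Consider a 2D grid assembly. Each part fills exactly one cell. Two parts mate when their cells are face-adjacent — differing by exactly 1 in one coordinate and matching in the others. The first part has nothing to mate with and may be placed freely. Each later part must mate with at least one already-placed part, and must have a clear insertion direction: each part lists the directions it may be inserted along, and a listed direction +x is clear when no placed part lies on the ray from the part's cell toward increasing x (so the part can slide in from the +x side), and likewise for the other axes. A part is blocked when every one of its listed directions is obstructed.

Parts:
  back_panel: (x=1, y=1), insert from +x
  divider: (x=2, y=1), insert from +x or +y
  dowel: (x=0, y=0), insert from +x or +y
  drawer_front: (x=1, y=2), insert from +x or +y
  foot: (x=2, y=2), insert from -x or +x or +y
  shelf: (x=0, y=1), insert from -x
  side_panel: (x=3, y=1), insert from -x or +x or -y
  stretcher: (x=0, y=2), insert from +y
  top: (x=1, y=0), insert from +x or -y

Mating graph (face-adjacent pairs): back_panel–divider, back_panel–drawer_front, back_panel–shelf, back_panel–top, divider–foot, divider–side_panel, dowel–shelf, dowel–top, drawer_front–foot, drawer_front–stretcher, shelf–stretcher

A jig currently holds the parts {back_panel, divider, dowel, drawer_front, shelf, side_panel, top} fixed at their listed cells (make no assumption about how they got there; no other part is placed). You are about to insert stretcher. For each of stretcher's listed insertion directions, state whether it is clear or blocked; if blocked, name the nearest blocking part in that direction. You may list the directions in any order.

+y: clear

+y: ray from stretcher(0, 2) has no placed part ⇒ clear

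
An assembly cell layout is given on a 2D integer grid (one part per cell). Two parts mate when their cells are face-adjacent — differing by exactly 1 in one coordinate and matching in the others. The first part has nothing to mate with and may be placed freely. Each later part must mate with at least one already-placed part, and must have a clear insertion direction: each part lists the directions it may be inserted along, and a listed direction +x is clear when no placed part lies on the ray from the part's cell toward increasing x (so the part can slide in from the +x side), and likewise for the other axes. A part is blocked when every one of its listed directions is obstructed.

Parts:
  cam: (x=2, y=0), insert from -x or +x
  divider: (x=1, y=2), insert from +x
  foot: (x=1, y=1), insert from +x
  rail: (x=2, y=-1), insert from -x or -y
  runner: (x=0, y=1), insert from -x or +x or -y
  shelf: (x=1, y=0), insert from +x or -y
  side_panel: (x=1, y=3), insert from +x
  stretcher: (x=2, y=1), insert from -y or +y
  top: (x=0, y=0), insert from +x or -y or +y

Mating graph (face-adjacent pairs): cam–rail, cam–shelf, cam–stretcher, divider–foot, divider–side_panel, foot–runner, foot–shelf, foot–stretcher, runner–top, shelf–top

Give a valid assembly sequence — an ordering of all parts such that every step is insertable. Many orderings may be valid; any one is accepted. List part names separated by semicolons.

1. side_panel@(1, 3) [+x clear] — {side_panel}
2. divider@(1, 2) [+x clear] — {divider, side_panel}
3. foot@(1, 1) [+x clear] — {divider, foot, side_panel}
4. stretcher@(2, 1) [-y clear] — {divider, foot, side_panel, stretcher}
5. shelf@(1, 0) [+x clear] — {divider, foot, shelf, side_panel, stretcher}
6. top@(0, 0) [-y clear] — {divider, foot, shelf, side_panel, stretcher, top}
7. runner@(0, 1) [-x clear] — {divider, foot, runner, shelf, side_panel, stretcher, top}
8. cam@(2, 0) [+x clear] — {cam, divider, foot, runner, shelf, side_panel, stretcher, top}
9. rail@(2, -1) [-x clear] — {cam, divider, foot, rail, runner, shelf, side_panel, stretcher, top}

side_panel; divider; foot; stretcher; shelf; top; runner; cam; rail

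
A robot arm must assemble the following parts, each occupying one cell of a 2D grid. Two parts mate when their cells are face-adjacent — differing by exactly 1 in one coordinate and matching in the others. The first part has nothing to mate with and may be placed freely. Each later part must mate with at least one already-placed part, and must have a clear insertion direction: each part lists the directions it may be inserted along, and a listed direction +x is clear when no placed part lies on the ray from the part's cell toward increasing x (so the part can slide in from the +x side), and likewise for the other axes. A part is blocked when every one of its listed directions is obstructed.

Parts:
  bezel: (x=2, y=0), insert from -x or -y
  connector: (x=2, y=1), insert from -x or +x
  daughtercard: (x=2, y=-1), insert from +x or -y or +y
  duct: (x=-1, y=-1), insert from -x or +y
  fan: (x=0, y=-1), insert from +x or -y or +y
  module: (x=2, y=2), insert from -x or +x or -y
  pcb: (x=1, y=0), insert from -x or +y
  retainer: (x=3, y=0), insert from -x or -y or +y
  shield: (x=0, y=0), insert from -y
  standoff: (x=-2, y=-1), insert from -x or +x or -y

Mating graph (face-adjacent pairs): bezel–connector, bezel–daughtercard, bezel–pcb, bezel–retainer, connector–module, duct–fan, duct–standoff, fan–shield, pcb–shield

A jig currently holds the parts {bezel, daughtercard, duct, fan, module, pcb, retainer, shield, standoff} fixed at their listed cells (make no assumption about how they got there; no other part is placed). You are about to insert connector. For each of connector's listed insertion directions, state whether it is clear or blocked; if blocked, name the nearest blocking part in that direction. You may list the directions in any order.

-x: ray from connector(2, 1) has no placed part ⇒ clear
+x: ray from connector(2, 1) has no placed part ⇒ clear

+x: clear; -x: clear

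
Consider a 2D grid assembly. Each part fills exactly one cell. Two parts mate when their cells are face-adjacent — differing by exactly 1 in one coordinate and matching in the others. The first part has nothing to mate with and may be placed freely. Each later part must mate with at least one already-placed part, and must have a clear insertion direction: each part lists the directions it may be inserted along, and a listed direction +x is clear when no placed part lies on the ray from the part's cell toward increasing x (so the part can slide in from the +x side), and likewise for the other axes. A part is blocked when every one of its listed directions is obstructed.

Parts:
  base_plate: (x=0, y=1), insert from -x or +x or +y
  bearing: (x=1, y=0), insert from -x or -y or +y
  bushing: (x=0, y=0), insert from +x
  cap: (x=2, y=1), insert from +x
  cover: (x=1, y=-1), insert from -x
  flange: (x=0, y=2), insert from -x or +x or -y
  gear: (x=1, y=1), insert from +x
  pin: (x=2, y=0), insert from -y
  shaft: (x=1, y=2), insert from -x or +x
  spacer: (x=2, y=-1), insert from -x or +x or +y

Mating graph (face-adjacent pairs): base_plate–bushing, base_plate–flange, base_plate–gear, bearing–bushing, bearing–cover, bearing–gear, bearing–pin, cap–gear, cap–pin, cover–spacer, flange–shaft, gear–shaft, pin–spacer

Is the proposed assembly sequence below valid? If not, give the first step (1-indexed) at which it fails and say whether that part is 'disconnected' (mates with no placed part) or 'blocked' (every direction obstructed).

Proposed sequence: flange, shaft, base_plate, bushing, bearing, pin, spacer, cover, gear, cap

1. flange@(0, 2) [-x clear] — {flange}
2. shaft@(1, 2) [+x clear] — {flange, shaft}
3. base_plate@(0, 1) [-x clear] — {base_plate, flange, shaft}
4. bushing@(0, 0) [+x clear] — {base_plate, bushing, flange, shaft}
5. bearing@(1, 0) [-y clear] — {base_plate, bearing, bushing, flange, shaft}
6. pin@(2, 0) [-y clear] — {base_plate, bearing, bushing, flange, pin, shaft}
7. spacer@(2, -1) [-x clear] — {base_plate, bearing, bushing, flange, pin, shaft, spacer}
8. cover@(1, -1) [-x clear] — {base_plate, bearing, bushing, cover, flange, pin, shaft, spacer}
9. gear@(1, 1) [+x clear] — {base_plate, bearing, bushing, cover, flange, gear, pin, shaft, spacer}
10. cap@(2, 1) [+x clear] — {base_plate, bearing, bushing, cap, cover, flange, gear, pin, shaft, spacer}

Valid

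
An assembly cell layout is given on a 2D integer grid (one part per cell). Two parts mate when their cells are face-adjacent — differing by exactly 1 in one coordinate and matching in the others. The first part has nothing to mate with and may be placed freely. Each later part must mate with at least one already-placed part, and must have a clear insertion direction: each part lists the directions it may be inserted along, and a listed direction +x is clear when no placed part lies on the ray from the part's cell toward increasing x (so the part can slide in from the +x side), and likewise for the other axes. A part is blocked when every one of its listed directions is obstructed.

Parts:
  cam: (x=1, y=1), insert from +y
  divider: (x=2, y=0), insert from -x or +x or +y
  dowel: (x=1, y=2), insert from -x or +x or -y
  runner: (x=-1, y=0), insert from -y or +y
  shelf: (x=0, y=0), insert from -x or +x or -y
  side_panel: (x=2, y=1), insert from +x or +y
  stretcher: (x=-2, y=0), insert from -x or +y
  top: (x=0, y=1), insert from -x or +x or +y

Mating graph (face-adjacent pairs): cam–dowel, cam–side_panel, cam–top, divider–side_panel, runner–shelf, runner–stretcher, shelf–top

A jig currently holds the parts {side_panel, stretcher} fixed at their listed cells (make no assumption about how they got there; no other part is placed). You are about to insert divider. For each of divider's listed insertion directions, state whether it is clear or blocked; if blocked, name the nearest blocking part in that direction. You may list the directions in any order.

+x: clear; +y: blocked by side_panel; -x: blocked by stretcher

-x: nearest on ray is stretcher@(-2, 0) ⇒ blocked
+x: ray from divider(2, 0) has no placed part ⇒ clear
+y: nearest on ray is side_panel@(2, 1) ⇒ blocked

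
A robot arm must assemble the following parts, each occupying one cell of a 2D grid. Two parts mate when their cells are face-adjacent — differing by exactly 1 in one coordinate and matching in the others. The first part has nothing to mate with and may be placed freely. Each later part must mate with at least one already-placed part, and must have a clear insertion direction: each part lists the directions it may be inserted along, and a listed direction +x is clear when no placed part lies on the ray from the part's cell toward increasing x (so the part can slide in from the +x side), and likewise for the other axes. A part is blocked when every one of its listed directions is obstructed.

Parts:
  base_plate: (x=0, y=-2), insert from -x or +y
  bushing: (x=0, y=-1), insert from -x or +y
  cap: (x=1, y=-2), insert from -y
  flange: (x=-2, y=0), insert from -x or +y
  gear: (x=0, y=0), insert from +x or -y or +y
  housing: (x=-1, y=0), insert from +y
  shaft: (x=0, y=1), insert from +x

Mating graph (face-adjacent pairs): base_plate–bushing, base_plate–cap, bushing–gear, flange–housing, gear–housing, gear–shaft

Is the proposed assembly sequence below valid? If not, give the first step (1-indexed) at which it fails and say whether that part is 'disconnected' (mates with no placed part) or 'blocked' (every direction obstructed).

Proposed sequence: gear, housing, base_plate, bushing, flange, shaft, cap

1. gear@(0, 0) [+x clear] — {gear}
2. housing@(-1, 0) [+y clear] — {gear, housing}
3. base_plate@(0, -2) — no placed neighbour ⇒ disconnected

Invalid at step 3 (disconnected)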